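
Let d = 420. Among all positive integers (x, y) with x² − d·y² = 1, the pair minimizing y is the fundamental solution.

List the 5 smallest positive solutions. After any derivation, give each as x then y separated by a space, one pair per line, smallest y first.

41 2
3361 164
275561 13446
22592641 1102408
1852321001 90384010

d=420: √d = [20; 2,40] (ℓ=2, even), read p_1/q_1
k=0  a_k=20  p_k/q_k = 20/1
k=1  a_k=2  p_k/q_k = 41/2
→ (41, 2).  Check: 41²=1681, 420·2²=1680, difference 1.
k=2:  x_2 = 41·41+420·2·2 = 3361,  y_2 = 41·2+2·41 = 164
k=3:  x_3 = 41·3361+420·2·164 = 275561,  y_3 = 41·164+2·3361 = 13446
k=4:  x_4 = 41·275561+420·2·13446 = 22592641,  y_4 = 41·13446+2·275561 = 1102408
k=5:  x_5 = 41·22592641+420·2·1102408 = 1852321001,  y_5 = 41·1102408+2·22592641 = 90384010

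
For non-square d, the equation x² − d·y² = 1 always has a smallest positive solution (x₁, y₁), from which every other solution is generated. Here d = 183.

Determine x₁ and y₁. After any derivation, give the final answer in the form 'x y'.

d=183: √d = [13; 1,1,8,1,1,26] (ℓ=6, even), read p_5/q_5
step 0: (13, 1)  from 13·(1,0) + (0,1)
…
step 2: (27, 2)  from 1·(14,1) + (13,1)
…
step 4: (257, 19)  from 1·(230,17) + (27,2)
step 5: (487, 36)  from 1·(257,19) + (230,17)
fundamental: x₁=487, y₁=36  (since 237169 − 183·1296 = 1)

487 36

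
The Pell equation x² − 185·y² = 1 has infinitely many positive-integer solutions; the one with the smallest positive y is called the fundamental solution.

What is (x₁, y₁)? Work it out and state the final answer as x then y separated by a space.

d=185: √d = [13; 1,1,1,1,26] (ℓ=5, odd), read p_9/q_9
a_0=13:  p_0=13·1+0=13,  q_0=13·0+1=1
…
a_5=26:  p_5=26·68+41=1809,  q_5=26·5+3=133
…
a_8=1:  p_8=1·3686+1877=5563,  q_8=1·271+138=409
a_9=1:  p_9=1·5563+3686=9249,  q_9=1·409+271=680
→ (9249, 680).  Check: 9249²=85544001, 185·680²=85544000, difference 1.

9249 680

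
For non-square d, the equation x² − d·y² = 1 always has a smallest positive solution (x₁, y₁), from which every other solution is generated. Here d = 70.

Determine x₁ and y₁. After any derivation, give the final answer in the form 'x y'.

251 30

√70 → a₀=8, period (2,1,2,1,2,16); ℓ=6 even so k=5
a_0=8:  p_0=8·1+0=8,  q_0=8·0+1=1
…
a_4=1:  p_4=1·67+25=92,  q_4=1·8+3=11
a_5=2:  p_5=2·92+67=251,  q_5=2·11+8=30
fundamental: x₁=251, y₁=30  (since 63001 − 70·900 = 1)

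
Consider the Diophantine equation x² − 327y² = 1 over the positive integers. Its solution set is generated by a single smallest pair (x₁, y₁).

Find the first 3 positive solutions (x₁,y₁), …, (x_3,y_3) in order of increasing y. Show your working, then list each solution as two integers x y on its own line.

√327 = [18; 12,36, …], period ℓ=2 (even) → k=1
step 0: (18, 1)  from 18·(1,0) + (0,1)
step 1: (217, 12)  from 12·(18,1) + (1,0)
fundamental: x₁=217, y₁=12  (since 47089 − 327·144 = 1)
(217+12√327)^2 = 94177 + 5208√327
(217+12√327)^3 = 40872601 + 2260260√327

217 12
94177 5208
40872601 2260260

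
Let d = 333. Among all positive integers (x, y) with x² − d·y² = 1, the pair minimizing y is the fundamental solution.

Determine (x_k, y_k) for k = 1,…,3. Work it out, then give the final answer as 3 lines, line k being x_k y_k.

d=333: √d = [18; 4,36] (ℓ=2, even), read p_1/q_1
k=0  a_k=18  p_k/q_k = 18/1
k=1  a_k=4  p_k/q_k = 73/4
(x₁, y₁) = (73, 4);  73² − 333·4² = 1 ✓
(73+4√333)^2 = 10657 + 584√333
(73+4√333)^3 = 1555849 + 85260√333

73 4
10657 584
1555849 85260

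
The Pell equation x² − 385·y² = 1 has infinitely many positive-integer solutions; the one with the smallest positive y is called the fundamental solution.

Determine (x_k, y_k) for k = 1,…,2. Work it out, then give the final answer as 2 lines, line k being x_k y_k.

95831 4884
18367161121 936077208

√385 = [19; 1,1,1,1,1,…,1,1,38, …], period ℓ=16 (even) → k=15
k=0  a_k=19  p_k/q_k = 19/1
k=1  a_k=1  p_k/q_k = 20/1
k=2  a_k=1  p_k/q_k = 39/2
k=3  a_k=1  p_k/q_k = 59/3
…
k=5  a_k=1  p_k/q_k = 157/8
k=6  a_k=3  p_k/q_k = 569/29
k=7  a_k=1  p_k/q_k = 726/37
k=8  a_k=2  p_k/q_k = 2021/103
…
k=11  a_k=1  p_k/q_k = 13009/663
k=12  a_k=1  p_k/q_k = 23271/1186
k=13  a_k=1  p_k/q_k = 36280/1849
k=14  a_k=1  p_k/q_k = 59551/3035
k=15  a_k=1  p_k/q_k = 95831/4884
fundamental: x₁=95831, y₁=4884  (since 9183580561 − 385·23853456 = 1)
n=2: (95831,4884)∘(95831,4884) = (95831·95831+385·4884·4884, 95831·4884+4884·95831) = (18367161121,936077208)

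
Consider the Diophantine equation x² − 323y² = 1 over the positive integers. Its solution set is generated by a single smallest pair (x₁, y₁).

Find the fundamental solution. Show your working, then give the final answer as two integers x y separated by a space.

√323 = [17; 1,34, …], period ℓ=2 (even) → k=1
k=0  a_k=17  p_k/q_k = 17/1
k=1  a_k=1  p_k/q_k = 18/1
(x₁, y₁) = (18, 1);  18² − 323·1² = 1 ✓

18 1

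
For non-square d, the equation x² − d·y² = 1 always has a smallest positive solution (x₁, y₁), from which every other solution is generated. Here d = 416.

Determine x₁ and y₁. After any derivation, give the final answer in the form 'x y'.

√416 → a₀=20, period (2,1,1,9,1,1,2,40); ℓ=8 even so k=7
i=0: a=20 ⇒ p=20, q=1
i=1: a=2 ⇒ p=41, q=2
…
i=3: a=1 ⇒ p=102, q=5
…
i=5: a=1 ⇒ p=1081, q=53
i=6: a=1 ⇒ p=2060, q=101
i=7: a=2 ⇒ p=5201, q=255
fundamental: x₁=5201, y₁=255  (since 27050401 − 416·65025 = 1)

5201 255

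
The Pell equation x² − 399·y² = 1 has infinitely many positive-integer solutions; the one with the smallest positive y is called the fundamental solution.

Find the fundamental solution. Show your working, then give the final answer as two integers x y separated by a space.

d=399: √d = [19; 1,38] (ℓ=2, even), read p_1/q_1
a_0=19:  p_0=19·1+0=19,  q_0=19·0+1=1
a_1=1:  p_1=1·19+1=20,  q_1=1·1+0=1
(x₁, y₁) = (20, 1);  20² − 399·1² = 1 ✓

20 1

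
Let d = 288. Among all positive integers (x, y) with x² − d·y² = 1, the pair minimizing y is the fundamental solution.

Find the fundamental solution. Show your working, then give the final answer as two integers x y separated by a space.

17 1

[16; 1,32] for √288; ℓ=2 ⇒ convergent index 1
k=0  a_k=16  p_k/q_k = 16/1
k=1  a_k=1  p_k/q_k = 17/1
fundamental: x₁=17, y₁=1  (since 289 − 288·1 = 1)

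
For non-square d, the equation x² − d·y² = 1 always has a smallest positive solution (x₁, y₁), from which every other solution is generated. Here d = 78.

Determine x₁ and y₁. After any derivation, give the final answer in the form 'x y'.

d=78: √d = [8; 1,4,1,16] (ℓ=4, even), read p_3/q_3
a_0=8:  p_0=8·1+0=8,  q_0=8·0+1=1
…
a_2=4:  p_2=4·9+8=44,  q_2=4·1+1=5
a_3=1:  p_3=1·44+9=53,  q_3=1·5+1=6
fundamental: x₁=53, y₁=6  (since 2809 − 78·36 = 1)

53 6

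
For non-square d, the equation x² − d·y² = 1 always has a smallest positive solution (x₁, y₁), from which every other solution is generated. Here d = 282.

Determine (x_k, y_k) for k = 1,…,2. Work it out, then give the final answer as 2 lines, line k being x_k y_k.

√282 → a₀=16, period (1,3,1,4,1,3,1,32); ℓ=8 even so k=7
step 0: (16, 1)  from 16·(1,0) + (0,1)
…
step 6: (1864, 111)  from 3·(487,29) + (403,24)
step 7: (2351, 140)  from 1·(1864,111) + (487,29)
fundamental: x₁=2351, y₁=140  (since 5527201 − 282·19600 = 1)
(x_2, y_2) = (2351·2351 + 282·140·140, 2351·140 + 140·2351) = (11054401, 658280)

2351 140
11054401 658280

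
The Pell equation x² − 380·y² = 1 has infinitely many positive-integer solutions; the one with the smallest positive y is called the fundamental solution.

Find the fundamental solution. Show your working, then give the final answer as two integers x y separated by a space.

39 2

√380 → a₀=19, period (2,38); ℓ=2 even so k=1
step 0: (19, 1)  from 19·(1,0) + (0,1)
step 1: (39, 2)  from 2·(19,1) + (1,0)
(x₁, y₁) = (39, 2);  39² − 380·2² = 1 ✓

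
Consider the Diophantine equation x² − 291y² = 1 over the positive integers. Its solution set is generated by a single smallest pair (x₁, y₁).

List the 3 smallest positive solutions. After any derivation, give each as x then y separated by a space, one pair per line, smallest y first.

290 17
168199 9860
97555130 5718783

√291 → a₀=17, period (17,34); ℓ=2 even so k=1
a_0=17:  p_0=17·1+0=17,  q_0=17·0+1=1
a_1=17:  p_1=17·17+1=290,  q_1=17·1+0=17
(x₁, y₁) = (290, 17);  290² − 291·17² = 1 ✓
(290+17√291)^2 = 168199 + 9860√291
(290+17√291)^3 = 97555130 + 5718783√291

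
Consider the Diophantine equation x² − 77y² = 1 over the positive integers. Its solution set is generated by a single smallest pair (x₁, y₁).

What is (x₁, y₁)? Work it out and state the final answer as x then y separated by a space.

351 40

√77 → a₀=8, period (1,3,2,3,1,16); ℓ=6 even so k=5
step 0: (8, 1)  from 8·(1,0) + (0,1)
…
step 2: (35, 4)  from 3·(9,1) + (8,1)
step 3: (79, 9)  from 2·(35,4) + (9,1)
step 4: (272, 31)  from 3·(79,9) + (35,4)
step 5: (351, 40)  from 1·(272,31) + (79,9)
(x₁, y₁) = (351, 40);  351² − 77·40² = 1 ✓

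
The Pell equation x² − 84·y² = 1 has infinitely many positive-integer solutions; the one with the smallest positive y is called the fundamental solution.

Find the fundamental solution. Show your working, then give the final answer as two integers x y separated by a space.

[9; 6,18] for √84; ℓ=2 ⇒ convergent index 1
k=0  a_k=9  p_k/q_k = 9/1
k=1  a_k=6  p_k/q_k = 55/6
(x₁, y₁) = (55, 6);  55² − 84·6² = 1 ✓

55 6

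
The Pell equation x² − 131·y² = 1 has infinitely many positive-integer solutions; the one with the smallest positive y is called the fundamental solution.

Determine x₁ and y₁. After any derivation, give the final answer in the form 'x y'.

√131 = [11; 2,4,11,4,2,22, …], period ℓ=6 (even) → k=5
i=0: a=11 ⇒ p=11, q=1
…
i=3: a=11 ⇒ p=1156, q=101
i=4: a=4 ⇒ p=4727, q=413
i=5: a=2 ⇒ p=10610, q=927
(x₁, y₁) = (10610, 927);  10610² − 131·927² = 1 ✓

10610 927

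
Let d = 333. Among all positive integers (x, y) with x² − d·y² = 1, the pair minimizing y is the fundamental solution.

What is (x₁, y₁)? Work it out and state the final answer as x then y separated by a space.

73 4

√333 = [18; 4,36, …], period ℓ=2 (even) → k=1
i=0: a=18 ⇒ p=18, q=1
i=1: a=4 ⇒ p=73, q=4
fundamental: x₁=73, y₁=4  (since 5329 − 333·16 = 1)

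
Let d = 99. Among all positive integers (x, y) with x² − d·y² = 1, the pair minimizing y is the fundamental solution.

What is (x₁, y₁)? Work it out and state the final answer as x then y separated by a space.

10 1

√99 → a₀=9, period (1,18); ℓ=2 even so k=1
k=0  a_k=9  p_k/q_k = 9/1
k=1  a_k=1  p_k/q_k = 10/1
(x₁, y₁) = (10, 1);  10² − 99·1² = 1 ✓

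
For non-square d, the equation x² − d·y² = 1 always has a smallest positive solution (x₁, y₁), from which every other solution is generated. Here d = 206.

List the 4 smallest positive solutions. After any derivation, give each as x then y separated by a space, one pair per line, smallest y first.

59535 4148
7088832449 493902360
844067279642895 58808954001052
100503090979990675201 7002382152411359280

√206 → a₀=14, period (2,1,5,14,5,1,2,28); ℓ=8 even so k=7
i=0: a=14 ⇒ p=14, q=1
…
i=5: a=5 ⇒ p=17539, q=1222
i=6: a=1 ⇒ p=20998, q=1463
i=7: a=2 ⇒ p=59535, q=4148
→ (59535, 4148).  Check: 59535²=3544416225, 206·4148²=3544416224, difference 1.
n=2: (59535,4148)∘(59535,4148) = (59535·59535+206·4148·4148, 59535·4148+4148·59535) = (7088832449,493902360)
n=3: (7088832449,493902360)∘(59535,4148) = (59535·7088832449+206·4148·493902360, 59535·493902360+4148·7088832449) = (844067279642895,58808954001052)
n=4: (844067279642895,58808954001052)∘(59535,4148) = (59535·844067279642895+206·4148·58808954001052, 59535·58808954001052+4148·844067279642895) = (100503090979990675201,7002382152411359280)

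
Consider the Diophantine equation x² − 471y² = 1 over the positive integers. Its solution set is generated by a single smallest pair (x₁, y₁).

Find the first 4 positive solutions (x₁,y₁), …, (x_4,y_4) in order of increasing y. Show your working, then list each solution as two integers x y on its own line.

√471 = [21; 1,2,2,1,3,…,2,1,42, …], period ℓ=14 (even) → k=13
i=0: a=21 ⇒ p=21, q=1
…
i=9: a=3 ⇒ p=644804, q=29711
i=10: a=1 ⇒ p=843469, q=38865
…
i=12: a=2 ⇒ p=5506953, q=253747
i=13: a=1 ⇒ p=7838695, q=361188
(x₁, y₁) = (7838695, 361188);  7838695² − 471·361188² = 1 ✓
(7838695+361188√471)^2 = 122890278606049 + 5662485139320√471
(7838695+361188√471)^3 = 1926598824915678693415 + 88772987898323613612√471
(7838695+361188√471)^4 = 30204041151744689101078780801 + 1391728752747293974319493360√471

7838695 361188
122890278606049 5662485139320
1926598824915678693415 88772987898323613612
30204041151744689101078780801 1391728752747293974319493360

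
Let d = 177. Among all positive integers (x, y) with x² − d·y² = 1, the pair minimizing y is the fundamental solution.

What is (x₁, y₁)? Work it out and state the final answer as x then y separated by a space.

62423 4692

√177 → a₀=13, period (3,3,2,8,2,3,3,26); ℓ=8 even so k=7
a_0=13:  p_0=13·1+0=13,  q_0=13·0+1=1
a_1=3:  p_1=3·13+1=40,  q_1=3·1+0=3
…
a_3=2:  p_3=2·133+40=306,  q_3=2·10+3=23
…
a_5=2:  p_5=2·2581+306=5468,  q_5=2·194+23=411
a_6=3:  p_6=3·5468+2581=18985,  q_6=3·411+194=1427
a_7=3:  p_7=3·18985+5468=62423,  q_7=3·1427+411=4692
→ (62423, 4692).  Check: 62423²=3896630929, 177·4692²=3896630928, difference 1.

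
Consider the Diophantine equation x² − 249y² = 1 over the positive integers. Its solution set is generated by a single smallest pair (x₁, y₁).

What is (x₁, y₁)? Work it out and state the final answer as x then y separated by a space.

8553815 542076

√249 → a₀=15, period (1,3,1,1,5,…,3,1,30); ℓ=16 even so k=15
a_0=15:  p_0=15·1+0=15,  q_0=15·0+1=1
…
a_4=1:  p_4=1·79+63=142,  q_4=1·5+4=9
a_5=5:  p_5=5·142+79=789,  q_5=5·9+5=50
…
a_10=1:  p_10=1·113835+36751=150586,  q_10=1·7214+2329=9543
a_11=5:  p_11=5·150586+113835=866765,  q_11=5·9543+7214=54929
a_12=1:  p_12=1·866765+150586=1017351,  q_12=1·54929+9543=64472
…
a_14=3:  p_14=3·1884116+1017351=6669699,  q_14=3·119401+64472=422675
a_15=1:  p_15=1·6669699+1884116=8553815,  q_15=1·422675+119401=542076
(x₁, y₁) = (8553815, 542076);  8553815² − 249·542076² = 1 ✓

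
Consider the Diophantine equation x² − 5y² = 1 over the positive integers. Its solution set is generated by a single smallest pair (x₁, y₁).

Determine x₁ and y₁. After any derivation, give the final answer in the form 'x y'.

9 4

√5 → a₀=2, period (4); ℓ=1 odd so k=1
i=0: a=2 ⇒ p=2, q=1
i=1: a=4 ⇒ p=9, q=4
fundamental: x₁=9, y₁=4  (since 81 − 5·16 = 1)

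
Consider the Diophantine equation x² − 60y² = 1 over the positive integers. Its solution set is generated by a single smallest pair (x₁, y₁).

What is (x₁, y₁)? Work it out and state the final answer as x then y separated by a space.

√60 = [7; 1,2,1,14, …], period ℓ=4 (even) → k=3
i=0: a=7 ⇒ p=7, q=1
i=1: a=1 ⇒ p=8, q=1
i=2: a=2 ⇒ p=23, q=3
i=3: a=1 ⇒ p=31, q=4
→ (31, 4).  Check: 31²=961, 60·4²=960, difference 1.

31 4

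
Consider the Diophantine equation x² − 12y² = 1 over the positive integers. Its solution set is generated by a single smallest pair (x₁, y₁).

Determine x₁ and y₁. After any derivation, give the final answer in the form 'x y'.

7 2

d=12: √d = [3; 2,6] (ℓ=2, even), read p_1/q_1
i=0: a=3 ⇒ p=3, q=1
i=1: a=2 ⇒ p=7, q=2
(x₁, y₁) = (7, 2);  7² − 12·2² = 1 ✓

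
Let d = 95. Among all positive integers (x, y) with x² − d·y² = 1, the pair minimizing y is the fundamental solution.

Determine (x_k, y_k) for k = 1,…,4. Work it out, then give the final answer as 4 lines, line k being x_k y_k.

39 4
3041 312
237159 24332
18495361 1897584

√95 → a₀=9, period (1,2,1,18); ℓ=4 even so k=3
i=0: a=9 ⇒ p=9, q=1
…
i=2: a=2 ⇒ p=29, q=3
i=3: a=1 ⇒ p=39, q=4
→ (39, 4).  Check: 39²=1521, 95·4²=1520, difference 1.
n=2: (39,4)∘(39,4) = (39·39+95·4·4, 39·4+4·39) = (3041,312)
n=3: (3041,312)∘(39,4) = (39·3041+95·4·312, 39·312+4·3041) = (237159,24332)
n=4: (237159,24332)∘(39,4) = (39·237159+95·4·24332, 39·24332+4·237159) = (18495361,1897584)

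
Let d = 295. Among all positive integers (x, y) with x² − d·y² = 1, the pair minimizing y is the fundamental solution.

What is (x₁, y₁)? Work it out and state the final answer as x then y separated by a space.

√295 = [17; 5,1,2,3,2,6,2,3,2,1,5,34, …], period ℓ=12 (even) → k=11
a_0=17:  p_0=17·1+0=17,  q_0=17·0+1=1
…
a_6=6:  p_6=6·2250+979=14479,  q_6=6·131+57=843
…
a_8=3:  p_8=3·31208+14479=108103,  q_8=3·1817+843=6294
a_9=2:  p_9=2·108103+31208=247414,  q_9=2·6294+1817=14405
a_10=1:  p_10=1·247414+108103=355517,  q_10=1·14405+6294=20699
a_11=5:  p_11=5·355517+247414=2024999,  q_11=5·20699+14405=117900
→ (2024999, 117900).  Check: 2024999²=4100620950001, 295·117900²=4100620950000, difference 1.

2024999 117900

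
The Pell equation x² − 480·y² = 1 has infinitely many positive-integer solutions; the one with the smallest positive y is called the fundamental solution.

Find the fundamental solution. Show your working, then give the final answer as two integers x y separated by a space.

241 11

[21; 1,9,1,42] for √480; ℓ=4 ⇒ convergent index 3
step 0: (21, 1)  from 21·(1,0) + (0,1)
…
step 2: (219, 10)  from 9·(22,1) + (21,1)
step 3: (241, 11)  from 1·(219,10) + (22,1)
→ (241, 11).  Check: 241²=58081, 480·11²=58080, difference 1.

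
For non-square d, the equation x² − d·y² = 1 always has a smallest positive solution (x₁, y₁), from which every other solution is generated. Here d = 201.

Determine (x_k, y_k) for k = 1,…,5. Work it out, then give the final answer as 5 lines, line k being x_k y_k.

515095 36332
530645718049 37428863080
546665912276384215 38558840456348868
563169756167477608732801 39722931849688611461840
580171851105627091828167877975 40922167162192151801416600732

d=201: √d = [14; 5,1,1,1,2,…,1,5,28] (ℓ=14, even), read p_13/q_13
i=0: a=14 ⇒ p=14, q=1
i=1: a=5 ⇒ p=71, q=5
i=2: a=1 ⇒ p=85, q=6
…
i=4: a=1 ⇒ p=241, q=17
…
i=6: a=1 ⇒ p=879, q=62
i=7: a=8 ⇒ p=7670, q=541
…
i=10: a=1 ⇒ p=33317, q=2350
i=11: a=1 ⇒ p=58085, q=4097
i=12: a=1 ⇒ p=91402, q=6447
i=13: a=5 ⇒ p=515095, q=36332
fundamental: x₁=515095, y₁=36332  (since 265322859025 − 201·1320014224 = 1)
(515095+36332√201)^2 = 530645718049 + 37428863080√201
(515095+36332√201)^3 = 546665912276384215 + 38558840456348868√201
(515095+36332√201)^4 = 563169756167477608732801 + 39722931849688611461840√201
(515095+36332√201)^5 = 580171851105627091828167877975 + 40922167162192151801416600732√201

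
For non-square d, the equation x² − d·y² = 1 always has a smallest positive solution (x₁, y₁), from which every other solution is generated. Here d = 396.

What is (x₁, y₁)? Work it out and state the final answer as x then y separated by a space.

√396 = [19; 1,8,1,38, …], period ℓ=4 (even) → k=3
a_0=19:  p_0=19·1+0=19,  q_0=19·0+1=1
…
a_2=8:  p_2=8·20+19=179,  q_2=8·1+1=9
a_3=1:  p_3=1·179+20=199,  q_3=1·9+1=10
(x₁, y₁) = (199, 10);  199² − 396·10² = 1 ✓

199 10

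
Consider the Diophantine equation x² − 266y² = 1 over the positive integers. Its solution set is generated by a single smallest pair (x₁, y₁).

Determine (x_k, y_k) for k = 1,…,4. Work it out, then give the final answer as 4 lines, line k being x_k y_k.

√266 → a₀=16, period (3,4,3,32); ℓ=4 even so k=3
k=0  a_k=16  p_k/q_k = 16/1
k=1  a_k=3  p_k/q_k = 49/3
k=2  a_k=4  p_k/q_k = 212/13
k=3  a_k=3  p_k/q_k = 685/42
fundamental: x₁=685, y₁=42  (since 469225 − 266·1764 = 1)
n=2: (685,42)∘(685,42) = (685·685+266·42·42, 685·42+42·685) = (938449,57540)
n=3: (938449,57540)∘(685,42) = (685·938449+266·42·57540, 685·57540+42·938449) = (1285674445,78829758)
n=4: (1285674445,78829758)∘(685,42) = (685·1285674445+266·42·78829758, 685·78829758+42·1285674445) = (1761373051201,107996710920)

685 42
938449 57540
1285674445 78829758
1761373051201 107996710920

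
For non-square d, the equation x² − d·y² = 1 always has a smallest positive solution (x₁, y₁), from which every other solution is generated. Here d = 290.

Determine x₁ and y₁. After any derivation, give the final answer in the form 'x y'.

579 34

[17; 34] for √290; ℓ=1 ⇒ convergent index 1
i=0: a=17 ⇒ p=17, q=1
i=1: a=34 ⇒ p=579, q=34
→ (579, 34).  Check: 579²=335241, 290·34²=335240, difference 1.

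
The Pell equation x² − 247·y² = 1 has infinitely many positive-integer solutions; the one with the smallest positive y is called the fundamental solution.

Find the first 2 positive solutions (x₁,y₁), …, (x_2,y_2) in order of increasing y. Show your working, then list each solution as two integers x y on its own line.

√247 → a₀=15, period (1,2,1,1,9,1,9,1,1,2,1,30); ℓ=12 even so k=11
i=0: a=15 ⇒ p=15, q=1
…
i=2: a=2 ⇒ p=47, q=3
i=3: a=1 ⇒ p=63, q=4
i=4: a=1 ⇒ p=110, q=7
…
i=8: a=1 ⇒ p=12683, q=807
…
i=10: a=2 ⇒ p=61089, q=3887
i=11: a=1 ⇒ p=85292, q=5427
fundamental: x₁=85292, y₁=5427  (since 7274725264 − 247·29452329 = 1)
(85292+5427√247)^2 = 14549450527 + 925759368√247

85292 5427
14549450527 925759368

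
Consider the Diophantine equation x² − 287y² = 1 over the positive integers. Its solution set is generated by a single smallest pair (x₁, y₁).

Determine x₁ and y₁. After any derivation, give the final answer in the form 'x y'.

288 17

[16; 1,15,1,32] for √287; ℓ=4 ⇒ convergent index 3
i=0: a=16 ⇒ p=16, q=1
…
i=2: a=15 ⇒ p=271, q=16
i=3: a=1 ⇒ p=288, q=17
→ (288, 17).  Check: 288²=82944, 287·17²=82943, difference 1.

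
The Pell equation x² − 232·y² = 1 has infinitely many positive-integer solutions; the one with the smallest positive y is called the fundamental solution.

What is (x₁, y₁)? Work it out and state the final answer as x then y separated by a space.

19603 1287

[15; 4,3,7,3,4,30] for √232; ℓ=6 ⇒ convergent index 5
a_0=15:  p_0=15·1+0=15,  q_0=15·0+1=1
a_1=4:  p_1=4·15+1=61,  q_1=4·1+0=4
a_2=3:  p_2=3·61+15=198,  q_2=3·4+1=13
…
a_4=3:  p_4=3·1447+198=4539,  q_4=3·95+13=298
a_5=4:  p_5=4·4539+1447=19603,  q_5=4·298+95=1287
(x₁, y₁) = (19603, 1287);  19603² − 232·1287² = 1 ✓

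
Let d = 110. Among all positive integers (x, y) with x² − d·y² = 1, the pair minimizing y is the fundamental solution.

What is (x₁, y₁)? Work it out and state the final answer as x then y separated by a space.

21 2

√110 → a₀=10, period (2,20); ℓ=2 even so k=1
i=0: a=10 ⇒ p=10, q=1
i=1: a=2 ⇒ p=21, q=2
fundamental: x₁=21, y₁=2  (since 441 − 110·4 = 1)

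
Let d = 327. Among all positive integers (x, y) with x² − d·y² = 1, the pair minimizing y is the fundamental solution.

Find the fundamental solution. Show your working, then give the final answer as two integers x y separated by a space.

d=327: √d = [18; 12,36] (ℓ=2, even), read p_1/q_1
a_0=18:  p_0=18·1+0=18,  q_0=18·0+1=1
a_1=12:  p_1=12·18+1=217,  q_1=12·1+0=12
fundamental: x₁=217, y₁=12  (since 47089 − 327·144 = 1)

217 12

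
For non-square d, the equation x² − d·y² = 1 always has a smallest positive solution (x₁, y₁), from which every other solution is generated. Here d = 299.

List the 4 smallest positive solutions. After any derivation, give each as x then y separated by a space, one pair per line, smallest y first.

415 24
344449 19920
285892255 16533576
237290227201 13722848160

d=299: √d = [17; 3,2,3,34] (ℓ=4, even), read p_3/q_3
a_0=17:  p_0=17·1+0=17,  q_0=17·0+1=1
a_1=3:  p_1=3·17+1=52,  q_1=3·1+0=3
a_2=2:  p_2=2·52+17=121,  q_2=2·3+1=7
a_3=3:  p_3=3·121+52=415,  q_3=3·7+3=24
→ (415, 24).  Check: 415²=172225, 299·24²=172224, difference 1.
n=2: (415,24)∘(415,24) = (415·415+299·24·24, 415·24+24·415) = (344449,19920)
n=3: (344449,19920)∘(415,24) = (415·344449+299·24·19920, 415·19920+24·344449) = (285892255,16533576)
n=4: (285892255,16533576)∘(415,24) = (415·285892255+299·24·16533576, 415·16533576+24·285892255) = (237290227201,13722848160)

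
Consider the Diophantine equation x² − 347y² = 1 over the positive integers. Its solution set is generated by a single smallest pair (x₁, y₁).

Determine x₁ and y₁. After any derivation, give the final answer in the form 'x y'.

√347 → a₀=18, period (1,1,1,2,4,…,1,1,36); ℓ=14 even so k=13
step 0: (18, 1)  from 18·(1,0) + (0,1)
…
step 4: (149, 8)  from 2·(56,3) + (37,2)
step 5: (652, 35)  from 4·(149,8) + (56,3)
step 6: (801, 43)  from 1·(652,35) + (149,8)
step 7: (14269, 766)  from 17·(801,43) + (652,35)
step 8: (15070, 809)  from 1·(14269,766) + (801,43)
…
step 10: (164168, 8813)  from 2·(74549,4002) + (15070,809)
…
step 12: (402885, 21628)  from 1·(238717,12815) + (164168,8813)
step 13: (641602, 34443)  from 1·(402885,21628) + (238717,12815)
(x₁, y₁) = (641602, 34443);  641602² − 347·34443² = 1 ✓

641602 34443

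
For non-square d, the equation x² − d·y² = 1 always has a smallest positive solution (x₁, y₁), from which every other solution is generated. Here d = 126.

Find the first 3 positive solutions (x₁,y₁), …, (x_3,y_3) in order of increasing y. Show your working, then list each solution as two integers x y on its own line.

[11; 4,2,4,22] for √126; ℓ=4 ⇒ convergent index 3
a_0=11:  p_0=11·1+0=11,  q_0=11·0+1=1
a_1=4:  p_1=4·11+1=45,  q_1=4·1+0=4
a_2=2:  p_2=2·45+11=101,  q_2=2·4+1=9
a_3=4:  p_3=4·101+45=449,  q_3=4·9+4=40
→ (449, 40).  Check: 449²=201601, 126·40²=201600, difference 1.
n=2: (449,40)∘(449,40) = (449·449+126·40·40, 449·40+40·449) = (403201,35920)
n=3: (403201,35920)∘(449,40) = (449·403201+126·40·35920, 449·35920+40·403201) = (362074049,32256120)

449 40
403201 35920
362074049 32256120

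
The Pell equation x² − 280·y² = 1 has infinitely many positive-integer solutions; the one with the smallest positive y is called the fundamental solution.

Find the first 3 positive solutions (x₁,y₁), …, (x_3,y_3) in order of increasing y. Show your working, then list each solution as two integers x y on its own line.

251 15
126001 7530
63252251 3780045

[16; 1,2,1,2,1,32] for √280; ℓ=6 ⇒ convergent index 5
k=0  a_k=16  p_k/q_k = 16/1
k=1  a_k=1  p_k/q_k = 17/1
k=2  a_k=2  p_k/q_k = 50/3
…
k=4  a_k=2  p_k/q_k = 184/11
k=5  a_k=1  p_k/q_k = 251/15
→ (251, 15).  Check: 251²=63001, 280·15²=63000, difference 1.
k=2:  x_2 = 251·251+280·15·15 = 126001,  y_2 = 251·15+15·251 = 7530
k=3:  x_3 = 251·126001+280·15·7530 = 63252251,  y_3 = 251·7530+15·126001 = 3780045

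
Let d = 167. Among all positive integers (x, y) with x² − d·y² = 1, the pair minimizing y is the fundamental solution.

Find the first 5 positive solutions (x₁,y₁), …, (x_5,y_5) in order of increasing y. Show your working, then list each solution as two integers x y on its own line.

168 13
56447 4368
18966024 1467635
6372527617 493120992
2141150313288 165687185677

√167 = [12; 1,11,1,24, …], period ℓ=4 (even) → k=3
k=0  a_k=12  p_k/q_k = 12/1
…
k=2  a_k=11  p_k/q_k = 155/12
k=3  a_k=1  p_k/q_k = 168/13
(x₁, y₁) = (168, 13);  168² − 167·13² = 1 ✓
(168+13√167)^2 = 56447 + 4368√167
(168+13√167)^3 = 18966024 + 1467635√167
(168+13√167)^4 = 6372527617 + 493120992√167
(168+13√167)^5 = 2141150313288 + 165687185677√167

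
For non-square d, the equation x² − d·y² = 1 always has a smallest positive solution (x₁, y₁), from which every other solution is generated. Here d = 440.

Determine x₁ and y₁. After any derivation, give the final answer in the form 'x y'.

21 1

d=440: √d = [20; 1,40] (ℓ=2, even), read p_1/q_1
k=0  a_k=20  p_k/q_k = 20/1
k=1  a_k=1  p_k/q_k = 21/1
(x₁, y₁) = (21, 1);  21² − 440·1² = 1 ✓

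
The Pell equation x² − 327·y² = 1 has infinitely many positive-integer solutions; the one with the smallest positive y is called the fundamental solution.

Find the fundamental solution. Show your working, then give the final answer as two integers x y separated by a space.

√327 → a₀=18, period (12,36); ℓ=2 even so k=1
i=0: a=18 ⇒ p=18, q=1
i=1: a=12 ⇒ p=217, q=12
fundamental: x₁=217, y₁=12  (since 47089 − 327·144 = 1)

217 12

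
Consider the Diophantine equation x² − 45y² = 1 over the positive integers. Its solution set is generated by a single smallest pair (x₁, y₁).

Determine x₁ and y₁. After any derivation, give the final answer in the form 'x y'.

161 24

d=45: √d = [6; 1,2,2,2,1,12] (ℓ=6, even), read p_5/q_5
a_0=6:  p_0=6·1+0=6,  q_0=6·0+1=1
…
a_2=2:  p_2=2·7+6=20,  q_2=2·1+1=3
…
a_4=2:  p_4=2·47+20=114,  q_4=2·7+3=17
a_5=1:  p_5=1·114+47=161,  q_5=1·17+7=24
(x₁, y₁) = (161, 24);  161² − 45·24² = 1 ✓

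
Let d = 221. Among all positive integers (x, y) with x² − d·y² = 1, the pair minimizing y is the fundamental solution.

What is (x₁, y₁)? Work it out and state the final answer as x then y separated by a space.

1665 112

d=221: √d = [14; 1,6,2,6,1,28] (ℓ=6, even), read p_5/q_5
a_0=14:  p_0=14·1+0=14,  q_0=14·0+1=1
a_1=1:  p_1=1·14+1=15,  q_1=1·1+0=1
a_2=6:  p_2=6·15+14=104,  q_2=6·1+1=7
a_3=2:  p_3=2·104+15=223,  q_3=2·7+1=15
a_4=6:  p_4=6·223+104=1442,  q_4=6·15+7=97
a_5=1:  p_5=1·1442+223=1665,  q_5=1·97+15=112
fundamental: x₁=1665, y₁=112  (since 2772225 − 221·12544 = 1)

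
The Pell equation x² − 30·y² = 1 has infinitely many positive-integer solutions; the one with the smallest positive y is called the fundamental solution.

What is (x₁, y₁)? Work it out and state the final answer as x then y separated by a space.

√30 = [5; 2,10, …], period ℓ=2 (even) → k=1
i=0: a=5 ⇒ p=5, q=1
i=1: a=2 ⇒ p=11, q=2
fundamental: x₁=11, y₁=2  (since 121 − 30·4 = 1)

11 2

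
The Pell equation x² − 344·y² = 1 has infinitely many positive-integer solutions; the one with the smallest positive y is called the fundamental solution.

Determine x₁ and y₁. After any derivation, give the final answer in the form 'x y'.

√344 = [18; 1,1,4,1,3,1,4,1,1,36, …], period ℓ=10 (even) → k=9
i=0: a=18 ⇒ p=18, q=1
…
i=2: a=1 ⇒ p=37, q=2
i=3: a=4 ⇒ p=167, q=9
i=4: a=1 ⇒ p=204, q=11
i=5: a=3 ⇒ p=779, q=42
…
i=7: a=4 ⇒ p=4711, q=254
i=8: a=1 ⇒ p=5694, q=307
i=9: a=1 ⇒ p=10405, q=561
(x₁, y₁) = (10405, 561);  10405² − 344·561² = 1 ✓

10405 561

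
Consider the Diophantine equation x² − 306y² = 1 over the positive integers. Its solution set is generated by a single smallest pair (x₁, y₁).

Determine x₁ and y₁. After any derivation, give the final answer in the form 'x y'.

35 2

√306 = [17; 2,34, …], period ℓ=2 (even) → k=1
k=0  a_k=17  p_k/q_k = 17/1
k=1  a_k=2  p_k/q_k = 35/2
fundamental: x₁=35, y₁=2  (since 1225 − 306·4 = 1)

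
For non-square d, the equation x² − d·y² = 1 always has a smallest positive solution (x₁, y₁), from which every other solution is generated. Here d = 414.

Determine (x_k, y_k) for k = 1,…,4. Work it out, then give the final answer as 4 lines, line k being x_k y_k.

24335 1196
1184384449 58209320
57643991108495 2833047603204
2805533046066067201 137884426789729360

√414 → a₀=20, period (2,1,7,2,7,1,2,40); ℓ=8 even so k=7
a_0=20:  p_0=20·1+0=20,  q_0=20·0+1=1
…
a_2=1:  p_2=1·41+20=61,  q_2=1·2+1=3
a_3=7:  p_3=7·61+41=468,  q_3=7·3+2=23
…
a_5=7:  p_5=7·997+468=7447,  q_5=7·49+23=366
a_6=1:  p_6=1·7447+997=8444,  q_6=1·366+49=415
a_7=2:  p_7=2·8444+7447=24335,  q_7=2·415+366=1196
→ (24335, 1196).  Check: 24335²=592192225, 414·1196²=592192224, difference 1.
k=2:  x_2 = 24335·24335+414·1196·1196 = 1184384449,  y_2 = 24335·1196+1196·24335 = 58209320
k=3:  x_3 = 24335·1184384449+414·1196·58209320 = 57643991108495,  y_3 = 24335·58209320+1196·1184384449 = 2833047603204
k=4:  x_4 = 24335·57643991108495+414·1196·2833047603204 = 2805533046066067201,  y_4 = 24335·2833047603204+1196·57643991108495 = 137884426789729360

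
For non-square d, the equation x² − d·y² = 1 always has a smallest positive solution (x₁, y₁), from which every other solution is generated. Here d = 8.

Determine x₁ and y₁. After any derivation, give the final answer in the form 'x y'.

3 1

d=8: √d = [2; 1,4] (ℓ=2, even), read p_1/q_1
k=0  a_k=2  p_k/q_k = 2/1
k=1  a_k=1  p_k/q_k = 3/1
fundamental: x₁=3, y₁=1  (since 9 − 8·1 = 1)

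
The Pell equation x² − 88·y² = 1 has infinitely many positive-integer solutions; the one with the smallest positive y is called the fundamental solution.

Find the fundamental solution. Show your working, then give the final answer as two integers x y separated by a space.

197 21

d=88: √d = [9; 2,1,1,1,2,18] (ℓ=6, even), read p_5/q_5
a_0=9:  p_0=9·1+0=9,  q_0=9·0+1=1
…
a_4=1:  p_4=1·47+28=75,  q_4=1·5+3=8
a_5=2:  p_5=2·75+47=197,  q_5=2·8+5=21
→ (197, 21).  Check: 197²=38809, 88·21²=38808, difference 1.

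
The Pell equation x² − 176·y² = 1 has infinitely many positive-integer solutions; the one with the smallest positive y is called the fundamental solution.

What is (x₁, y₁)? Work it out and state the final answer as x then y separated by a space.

[13; 3,1,3,26] for √176; ℓ=4 ⇒ convergent index 3
k=0  a_k=13  p_k/q_k = 13/1
…
k=2  a_k=1  p_k/q_k = 53/4
k=3  a_k=3  p_k/q_k = 199/15
fundamental: x₁=199, y₁=15  (since 39601 − 176·225 = 1)

199 15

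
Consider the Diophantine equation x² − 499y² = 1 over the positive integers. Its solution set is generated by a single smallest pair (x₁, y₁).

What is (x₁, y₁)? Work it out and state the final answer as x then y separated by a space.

4490 201

d=499: √d = [22; 2,1,21,1,2,44] (ℓ=6, even), read p_5/q_5
step 0: (22, 1)  from 22·(1,0) + (0,1)
…
step 4: (1519, 68)  from 1·(1452,65) + (67,3)
step 5: (4490, 201)  from 2·(1519,68) + (1452,65)
→ (4490, 201).  Check: 4490²=20160100, 499·201²=20160099, difference 1.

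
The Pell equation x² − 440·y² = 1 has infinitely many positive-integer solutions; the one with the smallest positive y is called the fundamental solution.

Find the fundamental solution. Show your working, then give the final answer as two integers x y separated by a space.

√440 = [20; 1,40, …], period ℓ=2 (even) → k=1
step 0: (20, 1)  from 20·(1,0) + (0,1)
step 1: (21, 1)  from 1·(20,1) + (1,0)
→ (21, 1).  Check: 21²=441, 440·1²=440, difference 1.

21 1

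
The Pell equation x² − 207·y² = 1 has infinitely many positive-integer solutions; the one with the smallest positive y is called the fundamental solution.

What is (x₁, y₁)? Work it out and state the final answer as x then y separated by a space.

1151 80

[14; 2,1,1,2,1,1,2,28] for √207; ℓ=8 ⇒ convergent index 7
k=0  a_k=14  p_k/q_k = 14/1
…
k=6  a_k=1  p_k/q_k = 446/31
k=7  a_k=2  p_k/q_k = 1151/80
→ (1151, 80).  Check: 1151²=1324801, 207·80²=1324800, difference 1.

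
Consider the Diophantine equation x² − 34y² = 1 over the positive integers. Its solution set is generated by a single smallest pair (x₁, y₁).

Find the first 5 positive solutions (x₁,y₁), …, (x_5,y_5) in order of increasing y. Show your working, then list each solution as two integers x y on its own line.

35 6
2449 420
171395 29394
11995201 2057160
839492675 143971806

√34 = [5; 1,4,1,10, …], period ℓ=4 (even) → k=3
k=0  a_k=5  p_k/q_k = 5/1
…
k=2  a_k=4  p_k/q_k = 29/5
k=3  a_k=1  p_k/q_k = 35/6
→ (35, 6).  Check: 35²=1225, 34·6²=1224, difference 1.
k=2:  x_2 = 35·35+34·6·6 = 2449,  y_2 = 35·6+6·35 = 420
k=3:  x_3 = 35·2449+34·6·420 = 171395,  y_3 = 35·420+6·2449 = 29394
k=4:  x_4 = 35·171395+34·6·29394 = 11995201,  y_4 = 35·29394+6·171395 = 2057160
k=5:  x_5 = 35·11995201+34·6·2057160 = 839492675,  y_5 = 35·2057160+6·11995201 = 143971806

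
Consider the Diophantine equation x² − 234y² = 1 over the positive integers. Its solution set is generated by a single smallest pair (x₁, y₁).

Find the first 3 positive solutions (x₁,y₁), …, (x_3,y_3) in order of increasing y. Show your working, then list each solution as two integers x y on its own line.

√234 → a₀=15, period (3,2,1,2,1,2,3,30); ℓ=8 even so k=7
step 0: (15, 1)  from 15·(1,0) + (0,1)
…
step 6: (1545, 101)  from 2·(566,37) + (413,27)
step 7: (5201, 340)  from 3·(1545,101) + (566,37)
→ (5201, 340).  Check: 5201²=27050401, 234·340²=27050400, difference 1.
(5201+340√234)^2 = 54100801 + 3536680√234
(5201+340√234)^3 = 562756526801 + 36788545020√234

5201 340
54100801 3536680
562756526801 36788545020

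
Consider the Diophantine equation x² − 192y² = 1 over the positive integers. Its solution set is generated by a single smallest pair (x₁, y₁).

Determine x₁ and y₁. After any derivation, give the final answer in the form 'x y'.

97 7

[13; 1,5,1,26] for √192; ℓ=4 ⇒ convergent index 3
a_0=13:  p_0=13·1+0=13,  q_0=13·0+1=1
…
a_2=5:  p_2=5·14+13=83,  q_2=5·1+1=6
a_3=1:  p_3=1·83+14=97,  q_3=1·6+1=7
→ (97, 7).  Check: 97²=9409, 192·7²=9408, difference 1.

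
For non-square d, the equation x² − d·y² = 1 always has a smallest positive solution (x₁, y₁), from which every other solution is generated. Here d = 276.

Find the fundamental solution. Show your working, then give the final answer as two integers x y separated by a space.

d=276: √d = [16; 1,1,1,1,2,2,2,1,1,1,1,32] (ℓ=12, even), read p_11/q_11
k=0  a_k=16  p_k/q_k = 16/1
k=1  a_k=1  p_k/q_k = 17/1
k=2  a_k=1  p_k/q_k = 33/2
k=3  a_k=1  p_k/q_k = 50/3
k=4  a_k=1  p_k/q_k = 83/5
k=5  a_k=2  p_k/q_k = 216/13
k=6  a_k=2  p_k/q_k = 515/31
…
k=8  a_k=1  p_k/q_k = 1761/106
k=9  a_k=1  p_k/q_k = 3007/181
k=10  a_k=1  p_k/q_k = 4768/287
k=11  a_k=1  p_k/q_k = 7775/468
→ (7775, 468).  Check: 7775²=60450625, 276·468²=60450624, difference 1.

7775 468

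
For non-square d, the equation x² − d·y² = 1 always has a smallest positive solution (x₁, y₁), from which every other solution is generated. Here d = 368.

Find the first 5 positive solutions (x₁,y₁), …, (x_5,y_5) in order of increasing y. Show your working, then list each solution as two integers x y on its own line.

d=368: √d = [19; 5,2,5,38] (ℓ=4, even), read p_3/q_3
k=0  a_k=19  p_k/q_k = 19/1
k=1  a_k=5  p_k/q_k = 96/5
k=2  a_k=2  p_k/q_k = 211/11
k=3  a_k=5  p_k/q_k = 1151/60
→ (1151, 60).  Check: 1151²=1324801, 368·60²=1324800, difference 1.
(1151+60√368)^2 = 2649601 + 138120√368
(1151+60√368)^3 = 6099380351 + 317952180√368
(1151+60√368)^4 = 14040770918401 + 731925780240√368
(1151+60√368)^5 = 32321848554778751 + 1684892828160300√368

1151 60
2649601 138120
6099380351 317952180
14040770918401 731925780240
32321848554778751 1684892828160300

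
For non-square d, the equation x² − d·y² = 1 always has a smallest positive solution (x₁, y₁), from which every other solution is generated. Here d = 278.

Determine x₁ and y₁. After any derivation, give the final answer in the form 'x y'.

2501 150

√278 = [16; 1,2,16,2,1,32, …], period ℓ=6 (even) → k=5
step 0: (16, 1)  from 16·(1,0) + (0,1)
step 1: (17, 1)  from 1·(16,1) + (1,0)
step 2: (50, 3)  from 2·(17,1) + (16,1)
step 3: (817, 49)  from 16·(50,3) + (17,1)
step 4: (1684, 101)  from 2·(817,49) + (50,3)
step 5: (2501, 150)  from 1·(1684,101) + (817,49)
→ (2501, 150).  Check: 2501²=6255001, 278·150²=6255000, difference 1.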